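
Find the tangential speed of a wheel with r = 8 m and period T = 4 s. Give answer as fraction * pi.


Given: radius r = 8 m, period T = 4 s
Using v = 2*pi*r / T
v = 2*pi*8 / 4
v = 16*pi / 4
v = 4*pi m/s

4*pi m/s


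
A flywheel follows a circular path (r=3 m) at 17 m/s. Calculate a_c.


Given: v = 17 m/s, r = 3 m
Using a_c = v^2 / r
a_c = 17^2 / 3
a_c = 289 / 3
a_c = 289/3 m/s^2

289/3 m/s^2


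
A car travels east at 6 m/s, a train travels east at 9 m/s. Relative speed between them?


Given: v_A = 6 m/s east, v_B = 9 m/s east
Both move in the same direction; relative speed = |v_A - v_B|
|6 - 9| = |-3|
= 3 m/s

3 m/s


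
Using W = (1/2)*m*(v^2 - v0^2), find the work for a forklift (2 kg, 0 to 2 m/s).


Given: m = 2 kg, v0 = 0 m/s, v = 2 m/s
Using W = (1/2)*m*(v^2 - v0^2)
v^2 = 2^2 = 4
v0^2 = 0^2 = 0
v^2 - v0^2 = 4 - 0 = 4
W = (1/2)*2*4 = 4 J

4 J


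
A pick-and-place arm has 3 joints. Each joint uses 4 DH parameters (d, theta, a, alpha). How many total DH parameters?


Given: 3 joints, 4 DH parameters per joint (d, theta, a, alpha)
Total DH parameters = number_of_joints * 4
Total = 3 * 4
Total = 12

12


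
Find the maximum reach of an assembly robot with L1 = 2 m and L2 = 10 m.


Given: L1 = 2 m, L2 = 10 m
For a 2-link planar arm, max reach = L1 + L2 (fully extended)
Max reach = 2 + 10
Max reach = 12 m

12 m


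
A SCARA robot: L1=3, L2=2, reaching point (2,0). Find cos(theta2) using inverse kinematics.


Given: L1 = 3, L2 = 2, target (x, y) = (2, 0)
Using cos(theta2) = (x^2 + y^2 - L1^2 - L2^2) / (2*L1*L2)
x^2 + y^2 = 2^2 + 0 = 4
L1^2 + L2^2 = 9 + 4 = 13
Numerator = 4 - 13 = -9
Denominator = 2*3*2 = 12
cos(theta2) = -9/12 = -3/4

-3/4


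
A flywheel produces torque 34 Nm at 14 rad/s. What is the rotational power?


Given: tau = 34 Nm, omega = 14 rad/s
Using P = tau * omega
P = 34 * 14
P = 476 W

476 W


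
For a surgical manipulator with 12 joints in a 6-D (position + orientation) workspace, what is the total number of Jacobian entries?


Given: task space dimension = 6, joints = 12
Jacobian is a 6 x 12 matrix
Total entries = rows * columns
Total = 6 * 12
Total = 72

72


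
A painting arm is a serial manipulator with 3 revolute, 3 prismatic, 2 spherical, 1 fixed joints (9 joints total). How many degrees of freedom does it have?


Given: serial robot with 3 revolute, 3 prismatic, 2 spherical, 1 fixed joints
DOF contribution per joint type: revolute=1, prismatic=1, spherical=3, fixed=0
DOF = 3*1 + 3*1 + 2*3 + 1*0
DOF = 12

12


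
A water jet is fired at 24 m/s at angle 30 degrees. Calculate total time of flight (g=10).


Given: v0 = 24 m/s, theta = 30 deg, g = 10 m/s^2
sin(30) = 1/2
Using T = 2*v0*sin(theta) / g
T = 2*24*1/2 / 10
T = 24 / 10
T = 12/5 s

12/5 s


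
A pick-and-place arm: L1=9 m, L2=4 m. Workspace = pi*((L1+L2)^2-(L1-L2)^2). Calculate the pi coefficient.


Given: L1 = 9, L2 = 4
(L1+L2)^2 = (13)^2 = 169
(L1-L2)^2 = (5)^2 = 25
Difference = 169 - 25 = 144
This equals 4*L1*L2 = 4*9*4 = 144
Workspace area = 144*pi

144


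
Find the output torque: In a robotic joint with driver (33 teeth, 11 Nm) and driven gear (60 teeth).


Given: N1 = 33, N2 = 60, T1 = 11 Nm
Using T2/T1 = N2/N1
T2 = T1 * N2 / N1
T2 = 11 * 60 / 33
T2 = 660 / 33
T2 = 20 Nm

20 Nm


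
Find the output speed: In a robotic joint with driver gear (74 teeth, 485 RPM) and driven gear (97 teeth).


Given: N1 = 74 teeth, w1 = 485 RPM, N2 = 97 teeth
Using N1*w1 = N2*w2
w2 = N1*w1 / N2
w2 = 74*485 / 97
w2 = 35890 / 97
w2 = 370 RPM

370 RPM


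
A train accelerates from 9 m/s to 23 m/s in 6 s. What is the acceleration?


Given: initial velocity v0 = 9 m/s, final velocity v = 23 m/s, time t = 6 s
Using a = (v - v0) / t
a = (23 - 9) / 6
a = 14 / 6
a = 7/3 m/s^2

7/3 m/s^2


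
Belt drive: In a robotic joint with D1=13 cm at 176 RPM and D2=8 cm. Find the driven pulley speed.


Given: D1 = 13 cm, w1 = 176 RPM, D2 = 8 cm
Using D1*w1 = D2*w2
w2 = D1*w1 / D2
w2 = 13*176 / 8
w2 = 2288 / 8
w2 = 286 RPM

286 RPM


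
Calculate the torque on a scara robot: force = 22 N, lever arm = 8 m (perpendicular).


Given: F = 22 N, r = 8 m, angle = 90 deg (perpendicular)
Using tau = F * r * sin(90)
sin(90) = 1
tau = 22 * 8 * 1
tau = 176 Nm

176 Nm


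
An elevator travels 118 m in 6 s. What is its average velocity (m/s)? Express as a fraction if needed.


Given: distance d = 118 m, time t = 6 s
Using v = d / t
v = 118 / 6
v = 59/3 m/s

59/3 m/s


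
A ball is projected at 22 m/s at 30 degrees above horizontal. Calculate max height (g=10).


Given: v0 = 22 m/s, theta = 30 deg, g = 10 m/s^2
sin^2(30) = 1/4
Using H = v0^2 * sin^2(theta) / (2*g)
H = 22^2 * 1/4 / (2*10)
H = 484 * 1/4 / 20
H = 121 / 20
H = 121/20 m

121/20 m


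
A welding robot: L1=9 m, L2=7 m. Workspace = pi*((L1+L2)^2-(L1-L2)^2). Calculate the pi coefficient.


Given: L1 = 9, L2 = 7
(L1+L2)^2 = (16)^2 = 256
(L1-L2)^2 = (2)^2 = 4
Difference = 256 - 4 = 252
This equals 4*L1*L2 = 4*9*7 = 252
Workspace area = 252*pi

252


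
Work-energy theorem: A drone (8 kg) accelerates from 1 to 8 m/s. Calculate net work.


Given: m = 8 kg, v0 = 1 m/s, v = 8 m/s
Using W = (1/2)*m*(v^2 - v0^2)
v^2 = 8^2 = 64
v0^2 = 1^2 = 1
v^2 - v0^2 = 64 - 1 = 63
W = (1/2)*8*63 = 252 J

252 J


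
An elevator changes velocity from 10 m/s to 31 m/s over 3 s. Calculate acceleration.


Given: initial velocity v0 = 10 m/s, final velocity v = 31 m/s, time t = 3 s
Using a = (v - v0) / t
a = (31 - 10) / 3
a = 21 / 3
a = 7 m/s^2

7 m/s^2


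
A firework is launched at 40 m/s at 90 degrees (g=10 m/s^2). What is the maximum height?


Given: v0 = 40 m/s, theta = 90 deg, g = 10 m/s^2
sin^2(90) = 1
Using H = v0^2 * sin^2(theta) / (2*g)
H = 40^2 * 1 / (2*10)
H = 1600 * 1 / 20
H = 1600 / 20
H = 80 m

80 m


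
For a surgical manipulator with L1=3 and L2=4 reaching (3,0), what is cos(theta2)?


Given: L1 = 3, L2 = 4, target (x, y) = (3, 0)
Using cos(theta2) = (x^2 + y^2 - L1^2 - L2^2) / (2*L1*L2)
x^2 + y^2 = 3^2 + 0 = 9
L1^2 + L2^2 = 9 + 16 = 25
Numerator = 9 - 25 = -16
Denominator = 2*3*4 = 24
cos(theta2) = -16/24 = -2/3

-2/3


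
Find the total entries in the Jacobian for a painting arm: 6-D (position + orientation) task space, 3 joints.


Given: task space dimension = 6, joints = 3
Jacobian is a 6 x 3 matrix
Total entries = rows * columns
Total = 6 * 3
Total = 18

18


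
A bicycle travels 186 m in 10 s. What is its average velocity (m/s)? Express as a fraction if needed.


Given: distance d = 186 m, time t = 10 s
Using v = d / t
v = 186 / 10
v = 93/5 m/s

93/5 m/s


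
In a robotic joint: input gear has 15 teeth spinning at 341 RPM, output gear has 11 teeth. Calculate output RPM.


Given: N1 = 15 teeth, w1 = 341 RPM, N2 = 11 teeth
Using N1*w1 = N2*w2
w2 = N1*w1 / N2
w2 = 15*341 / 11
w2 = 5115 / 11
w2 = 465 RPM

465 RPM


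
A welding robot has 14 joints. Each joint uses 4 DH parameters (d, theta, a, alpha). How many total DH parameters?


Given: 14 joints, 4 DH parameters per joint (d, theta, a, alpha)
Total DH parameters = number_of_joints * 4
Total = 14 * 4
Total = 56

56


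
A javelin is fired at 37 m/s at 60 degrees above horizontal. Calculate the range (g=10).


Given: v0 = 37 m/s, theta = 60 deg, g = 10 m/s^2
sin(2*60) = sin(120) = sqrt(3)/2
Using R = v0^2 * sin(2*theta) / g
R = 37^2 * (sqrt(3)/2) / 10
R = 1369 * sqrt(3) / 20
R = 1369/20*sqrt(3) m

1369/20*sqrt(3) m


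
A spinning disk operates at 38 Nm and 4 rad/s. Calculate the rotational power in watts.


Given: tau = 38 Nm, omega = 4 rad/s
Using P = tau * omega
P = 38 * 4
P = 152 W

152 W


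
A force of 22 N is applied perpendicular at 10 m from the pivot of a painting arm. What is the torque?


Given: F = 22 N, r = 10 m, angle = 90 deg (perpendicular)
Using tau = F * r * sin(90)
sin(90) = 1
tau = 22 * 10 * 1
tau = 220 Nm

220 Nm


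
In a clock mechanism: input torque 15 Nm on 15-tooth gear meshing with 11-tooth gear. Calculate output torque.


Given: N1 = 15, N2 = 11, T1 = 15 Nm
Using T2/T1 = N2/N1
T2 = T1 * N2 / N1
T2 = 15 * 11 / 15
T2 = 165 / 15
T2 = 11 Nm

11 Nm


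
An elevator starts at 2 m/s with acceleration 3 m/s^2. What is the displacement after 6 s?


Given: v0 = 2 m/s, a = 3 m/s^2, t = 6 s
Using s = v0*t + (1/2)*a*t^2
s = 2*6 + (1/2)*3*6^2
s = 12 + (1/2)*108
s = 12 + 54
s = 66

66 m


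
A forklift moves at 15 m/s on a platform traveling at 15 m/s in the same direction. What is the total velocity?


Given: object velocity = 15 m/s, platform velocity = 15 m/s (same direction)
Using classical velocity addition: v_total = v_object + v_platform
v_total = 15 + 15
v_total = 30 m/s

30 m/s


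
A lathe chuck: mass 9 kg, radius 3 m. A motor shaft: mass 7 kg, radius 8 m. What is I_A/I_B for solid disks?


Given: M1=9 kg, R1=3 m, M2=7 kg, R2=8 m
For a disk: I = (1/2)*M*R^2, so I_A/I_B = (M1*R1^2)/(M2*R2^2)
M1*R1^2 = 9*9 = 81
M2*R2^2 = 7*64 = 448
I_A/I_B = 81/448 = 81/448

81/448


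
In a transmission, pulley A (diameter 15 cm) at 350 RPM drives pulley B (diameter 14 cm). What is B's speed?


Given: D1 = 15 cm, w1 = 350 RPM, D2 = 14 cm
Using D1*w1 = D2*w2
w2 = D1*w1 / D2
w2 = 15*350 / 14
w2 = 5250 / 14
w2 = 375 RPM

375 RPM


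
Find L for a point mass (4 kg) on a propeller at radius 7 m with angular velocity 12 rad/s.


Given: m = 4 kg, r = 7 m, omega = 12 rad/s
For a point mass: I = m*r^2
I = 4*7^2 = 4*49 = 196
L = I*omega = 196*12
L = 2352 kg*m^2/s

2352 kg*m^2/s


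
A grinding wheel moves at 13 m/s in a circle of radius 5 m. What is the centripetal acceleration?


Given: v = 13 m/s, r = 5 m
Using a_c = v^2 / r
a_c = 13^2 / 5
a_c = 169 / 5
a_c = 169/5 m/s^2

169/5 m/s^2


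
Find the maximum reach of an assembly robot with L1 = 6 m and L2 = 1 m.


Given: L1 = 6 m, L2 = 1 m
For a 2-link planar arm, max reach = L1 + L2 (fully extended)
Max reach = 6 + 1
Max reach = 7 m

7 m


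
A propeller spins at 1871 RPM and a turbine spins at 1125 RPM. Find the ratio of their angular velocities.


Given: RPM_A = 1871, RPM_B = 1125
omega = 2*pi*RPM/60, so omega_A/omega_B = RPM_A / RPM_B
omega_A/omega_B = 1871 / 1125
omega_A/omega_B = 1871/1125

1871/1125


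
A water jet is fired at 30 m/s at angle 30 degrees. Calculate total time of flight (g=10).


Given: v0 = 30 m/s, theta = 30 deg, g = 10 m/s^2
sin(30) = 1/2
Using T = 2*v0*sin(theta) / g
T = 2*30*1/2 / 10
T = 30 / 10
T = 3 s

3 s


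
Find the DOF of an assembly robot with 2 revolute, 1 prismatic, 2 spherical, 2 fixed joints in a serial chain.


Given: serial robot with 2 revolute, 1 prismatic, 2 spherical, 2 fixed joints
DOF contribution per joint type: revolute=1, prismatic=1, spherical=3, fixed=0
DOF = 2*1 + 1*1 + 2*3 + 2*0
DOF = 9

9


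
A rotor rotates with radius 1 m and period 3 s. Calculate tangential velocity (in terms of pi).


Given: radius r = 1 m, period T = 3 s
Using v = 2*pi*r / T
v = 2*pi*1 / 3
v = 2*pi / 3
v = 2/3*pi m/s

2/3*pi m/s


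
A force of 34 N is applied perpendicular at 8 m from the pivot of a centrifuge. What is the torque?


Given: F = 34 N, r = 8 m, angle = 90 deg (perpendicular)
Using tau = F * r * sin(90)
sin(90) = 1
tau = 34 * 8 * 1
tau = 272 Nm

272 Nm


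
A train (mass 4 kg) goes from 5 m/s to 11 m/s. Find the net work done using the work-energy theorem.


Given: m = 4 kg, v0 = 5 m/s, v = 11 m/s
Using W = (1/2)*m*(v^2 - v0^2)
v^2 = 11^2 = 121
v0^2 = 5^2 = 25
v^2 - v0^2 = 121 - 25 = 96
W = (1/2)*4*96 = 192 J

192 J


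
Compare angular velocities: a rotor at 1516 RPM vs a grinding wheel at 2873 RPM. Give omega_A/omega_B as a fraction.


Given: RPM_A = 1516, RPM_B = 2873
omega = 2*pi*RPM/60, so omega_A/omega_B = RPM_A / RPM_B
omega_A/omega_B = 1516 / 2873
omega_A/omega_B = 1516/2873

1516/2873


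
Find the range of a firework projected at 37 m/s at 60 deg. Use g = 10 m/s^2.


Given: v0 = 37 m/s, theta = 60 deg, g = 10 m/s^2
sin(2*60) = sin(120) = sqrt(3)/2
Using R = v0^2 * sin(2*theta) / g
R = 37^2 * (sqrt(3)/2) / 10
R = 1369 * sqrt(3) / 20
R = 1369/20*sqrt(3) m

1369/20*sqrt(3) m


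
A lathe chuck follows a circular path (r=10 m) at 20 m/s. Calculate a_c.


Given: v = 20 m/s, r = 10 m
Using a_c = v^2 / r
a_c = 20^2 / 10
a_c = 400 / 10
a_c = 40 m/s^2

40 m/s^2


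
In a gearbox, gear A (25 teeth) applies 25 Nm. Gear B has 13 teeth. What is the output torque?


Given: N1 = 25, N2 = 13, T1 = 25 Nm
Using T2/T1 = N2/N1
T2 = T1 * N2 / N1
T2 = 25 * 13 / 25
T2 = 325 / 25
T2 = 13 Nm

13 Nm


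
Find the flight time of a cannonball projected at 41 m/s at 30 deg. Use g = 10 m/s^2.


Given: v0 = 41 m/s, theta = 30 deg, g = 10 m/s^2
sin(30) = 1/2
Using T = 2*v0*sin(theta) / g
T = 2*41*1/2 / 10
T = 41 / 10
T = 41/10 s

41/10 s


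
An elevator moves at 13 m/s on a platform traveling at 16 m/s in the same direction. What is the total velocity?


Given: object velocity = 13 m/s, platform velocity = 16 m/s (same direction)
Using classical velocity addition: v_total = v_object + v_platform
v_total = 13 + 16
v_total = 29 m/s

29 m/s


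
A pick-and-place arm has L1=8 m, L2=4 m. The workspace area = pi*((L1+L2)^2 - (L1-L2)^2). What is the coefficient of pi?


Given: L1 = 8, L2 = 4
(L1+L2)^2 = (12)^2 = 144
(L1-L2)^2 = (4)^2 = 16
Difference = 144 - 16 = 128
This equals 4*L1*L2 = 4*8*4 = 128
Workspace area = 128*pi

128


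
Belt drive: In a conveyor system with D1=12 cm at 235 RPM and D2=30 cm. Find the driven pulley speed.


Given: D1 = 12 cm, w1 = 235 RPM, D2 = 30 cm
Using D1*w1 = D2*w2
w2 = D1*w1 / D2
w2 = 12*235 / 30
w2 = 2820 / 30
w2 = 94 RPM

94 RPM


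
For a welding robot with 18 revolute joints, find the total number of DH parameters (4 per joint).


Given: 18 joints, 4 DH parameters per joint (d, theta, a, alpha)
Total DH parameters = number_of_joints * 4
Total = 18 * 4
Total = 72

72


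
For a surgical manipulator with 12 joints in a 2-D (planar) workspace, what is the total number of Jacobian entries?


Given: task space dimension = 2, joints = 12
Jacobian is a 2 x 12 matrix
Total entries = rows * columns
Total = 2 * 12
Total = 24

24


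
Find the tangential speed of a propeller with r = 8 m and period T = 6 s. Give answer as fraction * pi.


Given: radius r = 8 m, period T = 6 s
Using v = 2*pi*r / T
v = 2*pi*8 / 6
v = 16*pi / 6
v = 8/3*pi m/s

8/3*pi m/s


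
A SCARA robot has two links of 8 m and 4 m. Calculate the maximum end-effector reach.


Given: L1 = 8 m, L2 = 4 m
For a 2-link planar arm, max reach = L1 + L2 (fully extended)
Max reach = 8 + 4
Max reach = 12 m

12 m


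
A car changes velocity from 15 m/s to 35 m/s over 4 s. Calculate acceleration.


Given: initial velocity v0 = 15 m/s, final velocity v = 35 m/s, time t = 4 s
Using a = (v - v0) / t
a = (35 - 15) / 4
a = 20 / 4
a = 5 m/s^2

5 m/s^2


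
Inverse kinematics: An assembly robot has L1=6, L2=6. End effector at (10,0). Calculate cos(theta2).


Given: L1 = 6, L2 = 6, target (x, y) = (10, 0)
Using cos(theta2) = (x^2 + y^2 - L1^2 - L2^2) / (2*L1*L2)
x^2 + y^2 = 10^2 + 0 = 100
L1^2 + L2^2 = 36 + 36 = 72
Numerator = 100 - 72 = 28
Denominator = 2*6*6 = 72
cos(theta2) = 28/72 = 7/18

7/18


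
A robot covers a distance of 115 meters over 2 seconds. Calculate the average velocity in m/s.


Given: distance d = 115 m, time t = 2 s
Using v = d / t
v = 115 / 2
v = 115/2 m/s

115/2 m/s


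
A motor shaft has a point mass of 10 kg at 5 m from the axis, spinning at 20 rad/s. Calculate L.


Given: m = 10 kg, r = 5 m, omega = 20 rad/s
For a point mass: I = m*r^2
I = 10*5^2 = 10*25 = 250
L = I*omega = 250*20
L = 5000 kg*m^2/s

5000 kg*m^2/s


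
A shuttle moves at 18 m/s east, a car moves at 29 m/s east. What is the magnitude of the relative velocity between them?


Given: v_A = 18 m/s east, v_B = 29 m/s east
Both move in the same direction; relative speed = |v_A - v_B|
|18 - 29| = |-11|
= 11 m/s

11 m/s


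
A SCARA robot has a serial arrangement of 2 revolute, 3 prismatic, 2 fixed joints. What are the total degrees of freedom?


Given: serial robot with 2 revolute, 3 prismatic, 2 fixed joints
DOF contribution per joint type: revolute=1, prismatic=1, spherical=3, fixed=0
DOF = 2*1 + 3*1 + 2*0
DOF = 5

5


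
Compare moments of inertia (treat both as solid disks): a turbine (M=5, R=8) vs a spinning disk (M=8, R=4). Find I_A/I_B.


Given: M1=5 kg, R1=8 m, M2=8 kg, R2=4 m
For a disk: I = (1/2)*M*R^2, so I_A/I_B = (M1*R1^2)/(M2*R2^2)
M1*R1^2 = 5*64 = 320
M2*R2^2 = 8*16 = 128
I_A/I_B = 320/128 = 5/2

5/2


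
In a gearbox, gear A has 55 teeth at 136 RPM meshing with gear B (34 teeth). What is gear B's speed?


Given: N1 = 55 teeth, w1 = 136 RPM, N2 = 34 teeth
Using N1*w1 = N2*w2
w2 = N1*w1 / N2
w2 = 55*136 / 34
w2 = 7480 / 34
w2 = 220 RPM

220 RPM


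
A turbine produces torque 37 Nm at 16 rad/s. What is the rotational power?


Given: tau = 37 Nm, omega = 16 rad/s
Using P = tau * omega
P = 37 * 16
P = 592 W

592 W


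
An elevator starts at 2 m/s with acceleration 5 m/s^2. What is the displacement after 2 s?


Given: v0 = 2 m/s, a = 5 m/s^2, t = 2 s
Using s = v0*t + (1/2)*a*t^2
s = 2*2 + (1/2)*5*2^2
s = 4 + (1/2)*20
s = 4 + 10
s = 14

14 m


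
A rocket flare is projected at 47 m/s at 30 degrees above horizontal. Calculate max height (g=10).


Given: v0 = 47 m/s, theta = 30 deg, g = 10 m/s^2
sin^2(30) = 1/4
Using H = v0^2 * sin^2(theta) / (2*g)
H = 47^2 * 1/4 / (2*10)
H = 2209 * 1/4 / 20
H = 2209/4 / 20
H = 2209/80 m

2209/80 m


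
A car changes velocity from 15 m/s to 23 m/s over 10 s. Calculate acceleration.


Given: initial velocity v0 = 15 m/s, final velocity v = 23 m/s, time t = 10 s
Using a = (v - v0) / t
a = (23 - 15) / 10
a = 8 / 10
a = 4/5 m/s^2

4/5 m/s^2


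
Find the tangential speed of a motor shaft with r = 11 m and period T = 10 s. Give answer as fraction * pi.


Given: radius r = 11 m, period T = 10 s
Using v = 2*pi*r / T
v = 2*pi*11 / 10
v = 22*pi / 10
v = 11/5*pi m/s

11/5*pi m/s


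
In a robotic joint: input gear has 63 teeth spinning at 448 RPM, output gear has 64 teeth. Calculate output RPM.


Given: N1 = 63 teeth, w1 = 448 RPM, N2 = 64 teeth
Using N1*w1 = N2*w2
w2 = N1*w1 / N2
w2 = 63*448 / 64
w2 = 28224 / 64
w2 = 441 RPM

441 RPM


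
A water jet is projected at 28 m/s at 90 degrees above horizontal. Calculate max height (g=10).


Given: v0 = 28 m/s, theta = 90 deg, g = 10 m/s^2
sin^2(90) = 1
Using H = v0^2 * sin^2(theta) / (2*g)
H = 28^2 * 1 / (2*10)
H = 784 * 1 / 20
H = 784 / 20
H = 196/5 m

196/5 m


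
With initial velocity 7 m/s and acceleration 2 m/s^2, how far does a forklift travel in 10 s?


Given: v0 = 7 m/s, a = 2 m/s^2, t = 10 s
Using s = v0*t + (1/2)*a*t^2
s = 7*10 + (1/2)*2*10^2
s = 70 + (1/2)*200
s = 70 + 100
s = 170

170 m


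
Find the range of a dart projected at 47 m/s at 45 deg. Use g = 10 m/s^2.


Given: v0 = 47 m/s, theta = 45 deg, g = 10 m/s^2
sin(2*45) = sin(90) = 1
Using R = v0^2 * sin(2*theta) / g
R = 47^2 * 1 / 10
R = 2209 / 10
R = 2209/10 m

2209/10 m


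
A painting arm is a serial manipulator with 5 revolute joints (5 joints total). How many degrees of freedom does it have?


Given: serial robot with 5 revolute joints
DOF contribution per joint type: revolute=1, prismatic=1, spherical=3, fixed=0
DOF = 5*1
DOF = 5

5


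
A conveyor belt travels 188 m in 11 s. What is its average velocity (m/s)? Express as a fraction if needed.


Given: distance d = 188 m, time t = 11 s
Using v = d / t
v = 188 / 11
v = 188/11 m/s

188/11 m/s


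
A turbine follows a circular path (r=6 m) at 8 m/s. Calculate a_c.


Given: v = 8 m/s, r = 6 m
Using a_c = v^2 / r
a_c = 8^2 / 6
a_c = 64 / 6
a_c = 32/3 m/s^2

32/3 m/s^2


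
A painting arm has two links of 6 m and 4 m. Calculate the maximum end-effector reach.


Given: L1 = 6 m, L2 = 4 m
For a 2-link planar arm, max reach = L1 + L2 (fully extended)
Max reach = 6 + 4
Max reach = 10 m

10 m


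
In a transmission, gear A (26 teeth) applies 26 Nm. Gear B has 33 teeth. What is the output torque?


Given: N1 = 26, N2 = 33, T1 = 26 Nm
Using T2/T1 = N2/N1
T2 = T1 * N2 / N1
T2 = 26 * 33 / 26
T2 = 858 / 26
T2 = 33 Nm

33 Nm


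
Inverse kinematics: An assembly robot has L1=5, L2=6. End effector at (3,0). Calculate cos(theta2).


Given: L1 = 5, L2 = 6, target (x, y) = (3, 0)
Using cos(theta2) = (x^2 + y^2 - L1^2 - L2^2) / (2*L1*L2)
x^2 + y^2 = 3^2 + 0 = 9
L1^2 + L2^2 = 25 + 36 = 61
Numerator = 9 - 61 = -52
Denominator = 2*5*6 = 60
cos(theta2) = -52/60 = -13/15

-13/15


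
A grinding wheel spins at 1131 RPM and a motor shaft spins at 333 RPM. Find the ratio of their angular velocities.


Given: RPM_A = 1131, RPM_B = 333
omega = 2*pi*RPM/60, so omega_A/omega_B = RPM_A / RPM_B
omega_A/omega_B = 1131 / 333
omega_A/omega_B = 377/111

377/111


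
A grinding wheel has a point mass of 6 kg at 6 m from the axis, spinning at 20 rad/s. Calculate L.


Given: m = 6 kg, r = 6 m, omega = 20 rad/s
For a point mass: I = m*r^2
I = 6*6^2 = 6*36 = 216
L = I*omega = 216*20
L = 4320 kg*m^2/s

4320 kg*m^2/s


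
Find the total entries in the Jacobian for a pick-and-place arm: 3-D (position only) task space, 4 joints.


Given: task space dimension = 3, joints = 4
Jacobian is a 3 x 4 matrix
Total entries = rows * columns
Total = 3 * 4
Total = 12

12


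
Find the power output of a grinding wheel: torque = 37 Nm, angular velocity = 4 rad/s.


Given: tau = 37 Nm, omega = 4 rad/s
Using P = tau * omega
P = 37 * 4
P = 148 W

148 W


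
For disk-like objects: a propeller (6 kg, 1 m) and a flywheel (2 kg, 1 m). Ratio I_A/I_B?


Given: M1=6 kg, R1=1 m, M2=2 kg, R2=1 m
For a disk: I = (1/2)*M*R^2, so I_A/I_B = (M1*R1^2)/(M2*R2^2)
M1*R1^2 = 6*1 = 6
M2*R2^2 = 2*1 = 2
I_A/I_B = 6/2 = 3

3


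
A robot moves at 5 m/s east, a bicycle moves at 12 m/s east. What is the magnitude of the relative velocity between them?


Given: v_A = 5 m/s east, v_B = 12 m/s east
Both move in the same direction; relative speed = |v_A - v_B|
|5 - 12| = |-7|
= 7 m/s

7 m/s


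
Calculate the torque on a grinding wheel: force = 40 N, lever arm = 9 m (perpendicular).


Given: F = 40 N, r = 9 m, angle = 90 deg (perpendicular)
Using tau = F * r * sin(90)
sin(90) = 1
tau = 40 * 9 * 1
tau = 360 Nm

360 Nm


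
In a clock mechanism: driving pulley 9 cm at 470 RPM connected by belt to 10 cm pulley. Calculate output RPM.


Given: D1 = 9 cm, w1 = 470 RPM, D2 = 10 cm
Using D1*w1 = D2*w2
w2 = D1*w1 / D2
w2 = 9*470 / 10
w2 = 4230 / 10
w2 = 423 RPM

423 RPM


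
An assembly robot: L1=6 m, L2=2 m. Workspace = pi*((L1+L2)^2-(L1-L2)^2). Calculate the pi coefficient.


Given: L1 = 6, L2 = 2
(L1+L2)^2 = (8)^2 = 64
(L1-L2)^2 = (4)^2 = 16
Difference = 64 - 16 = 48
This equals 4*L1*L2 = 4*6*2 = 48
Workspace area = 48*pi

48


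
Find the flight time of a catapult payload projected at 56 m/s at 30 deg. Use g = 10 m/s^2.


Given: v0 = 56 m/s, theta = 30 deg, g = 10 m/s^2
sin(30) = 1/2
Using T = 2*v0*sin(theta) / g
T = 2*56*1/2 / 10
T = 56 / 10
T = 28/5 s

28/5 s


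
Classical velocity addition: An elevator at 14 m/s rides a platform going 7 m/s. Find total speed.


Given: object velocity = 14 m/s, platform velocity = 7 m/s (same direction)
Using classical velocity addition: v_total = v_object + v_platform
v_total = 14 + 7
v_total = 21 m/s

21 m/s


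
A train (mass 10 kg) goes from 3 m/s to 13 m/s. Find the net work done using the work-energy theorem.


Given: m = 10 kg, v0 = 3 m/s, v = 13 m/s
Using W = (1/2)*m*(v^2 - v0^2)
v^2 = 13^2 = 169
v0^2 = 3^2 = 9
v^2 - v0^2 = 169 - 9 = 160
W = (1/2)*10*160 = 800 J

800 J


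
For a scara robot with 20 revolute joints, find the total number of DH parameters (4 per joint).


Given: 20 joints, 4 DH parameters per joint (d, theta, a, alpha)
Total DH parameters = number_of_joints * 4
Total = 20 * 4
Total = 80

80


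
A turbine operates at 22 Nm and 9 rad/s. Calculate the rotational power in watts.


Given: tau = 22 Nm, omega = 9 rad/s
Using P = tau * omega
P = 22 * 9
P = 198 W

198 W


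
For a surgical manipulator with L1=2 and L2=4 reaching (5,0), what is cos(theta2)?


Given: L1 = 2, L2 = 4, target (x, y) = (5, 0)
Using cos(theta2) = (x^2 + y^2 - L1^2 - L2^2) / (2*L1*L2)
x^2 + y^2 = 5^2 + 0 = 25
L1^2 + L2^2 = 4 + 16 = 20
Numerator = 25 - 20 = 5
Denominator = 2*2*4 = 16
cos(theta2) = 5/16 = 5/16

5/16


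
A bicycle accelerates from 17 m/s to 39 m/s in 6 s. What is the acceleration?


Given: initial velocity v0 = 17 m/s, final velocity v = 39 m/s, time t = 6 s
Using a = (v - v0) / t
a = (39 - 17) / 6
a = 22 / 6
a = 11/3 m/s^2

11/3 m/s^2


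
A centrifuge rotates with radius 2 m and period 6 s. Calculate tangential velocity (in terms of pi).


Given: radius r = 2 m, period T = 6 s
Using v = 2*pi*r / T
v = 2*pi*2 / 6
v = 4*pi / 6
v = 2/3*pi m/s

2/3*pi m/s


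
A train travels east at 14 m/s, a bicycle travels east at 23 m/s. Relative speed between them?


Given: v_A = 14 m/s east, v_B = 23 m/s east
Both move in the same direction; relative speed = |v_A - v_B|
|14 - 23| = |-9|
= 9 m/s

9 m/s


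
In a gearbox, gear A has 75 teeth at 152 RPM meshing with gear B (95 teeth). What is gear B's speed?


Given: N1 = 75 teeth, w1 = 152 RPM, N2 = 95 teeth
Using N1*w1 = N2*w2
w2 = N1*w1 / N2
w2 = 75*152 / 95
w2 = 11400 / 95
w2 = 120 RPM

120 RPM


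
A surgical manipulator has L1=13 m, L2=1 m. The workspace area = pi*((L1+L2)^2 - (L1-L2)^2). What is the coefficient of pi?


Given: L1 = 13, L2 = 1
(L1+L2)^2 = (14)^2 = 196
(L1-L2)^2 = (12)^2 = 144
Difference = 196 - 144 = 52
This equals 4*L1*L2 = 4*13*1 = 52
Workspace area = 52*pi

52


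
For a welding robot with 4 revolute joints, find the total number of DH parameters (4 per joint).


Given: 4 joints, 4 DH parameters per joint (d, theta, a, alpha)
Total DH parameters = number_of_joints * 4
Total = 4 * 4
Total = 16

16


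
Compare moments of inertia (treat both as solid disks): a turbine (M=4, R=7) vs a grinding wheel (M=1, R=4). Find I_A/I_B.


Given: M1=4 kg, R1=7 m, M2=1 kg, R2=4 m
For a disk: I = (1/2)*M*R^2, so I_A/I_B = (M1*R1^2)/(M2*R2^2)
M1*R1^2 = 4*49 = 196
M2*R2^2 = 1*16 = 16
I_A/I_B = 196/16 = 49/4

49/4


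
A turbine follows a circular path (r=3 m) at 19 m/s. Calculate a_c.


Given: v = 19 m/s, r = 3 m
Using a_c = v^2 / r
a_c = 19^2 / 3
a_c = 361 / 3
a_c = 361/3 m/s^2

361/3 m/s^2


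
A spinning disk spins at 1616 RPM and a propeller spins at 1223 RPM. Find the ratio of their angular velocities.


Given: RPM_A = 1616, RPM_B = 1223
omega = 2*pi*RPM/60, so omega_A/omega_B = RPM_A / RPM_B
omega_A/omega_B = 1616 / 1223
omega_A/omega_B = 1616/1223

1616/1223


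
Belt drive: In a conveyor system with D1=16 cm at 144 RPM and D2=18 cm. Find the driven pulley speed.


Given: D1 = 16 cm, w1 = 144 RPM, D2 = 18 cm
Using D1*w1 = D2*w2
w2 = D1*w1 / D2
w2 = 16*144 / 18
w2 = 2304 / 18
w2 = 128 RPM

128 RPM


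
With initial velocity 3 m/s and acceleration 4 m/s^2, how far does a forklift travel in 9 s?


Given: v0 = 3 m/s, a = 4 m/s^2, t = 9 s
Using s = v0*t + (1/2)*a*t^2
s = 3*9 + (1/2)*4*9^2
s = 27 + (1/2)*324
s = 27 + 162
s = 189

189 m


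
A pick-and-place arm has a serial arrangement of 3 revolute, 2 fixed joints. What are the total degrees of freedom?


Given: serial robot with 3 revolute, 2 fixed joints
DOF contribution per joint type: revolute=1, prismatic=1, spherical=3, fixed=0
DOF = 3*1 + 2*0
DOF = 3

3


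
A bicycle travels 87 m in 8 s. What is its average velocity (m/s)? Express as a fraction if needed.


Given: distance d = 87 m, time t = 8 s
Using v = d / t
v = 87 / 8
v = 87/8 m/s

87/8 m/s


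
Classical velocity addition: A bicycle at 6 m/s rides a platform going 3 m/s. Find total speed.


Given: object velocity = 6 m/s, platform velocity = 3 m/s (same direction)
Using classical velocity addition: v_total = v_object + v_platform
v_total = 6 + 3
v_total = 9 m/s

9 m/s


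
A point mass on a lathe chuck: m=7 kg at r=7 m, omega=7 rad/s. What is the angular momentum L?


Given: m = 7 kg, r = 7 m, omega = 7 rad/s
For a point mass: I = m*r^2
I = 7*7^2 = 7*49 = 343
L = I*omega = 343*7
L = 2401 kg*m^2/s

2401 kg*m^2/s


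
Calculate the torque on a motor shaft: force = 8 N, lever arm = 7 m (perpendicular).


Given: F = 8 N, r = 7 m, angle = 90 deg (perpendicular)
Using tau = F * r * sin(90)
sin(90) = 1
tau = 8 * 7 * 1
tau = 56 Nm

56 Nm


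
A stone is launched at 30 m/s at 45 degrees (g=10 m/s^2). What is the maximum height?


Given: v0 = 30 m/s, theta = 45 deg, g = 10 m/s^2
sin^2(45) = 1/2
Using H = v0^2 * sin^2(theta) / (2*g)
H = 30^2 * 1/2 / (2*10)
H = 900 * 1/2 / 20
H = 450 / 20
H = 45/2 m

45/2 m


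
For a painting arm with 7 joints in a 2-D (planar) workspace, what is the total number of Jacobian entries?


Given: task space dimension = 2, joints = 7
Jacobian is a 2 x 7 matrix
Total entries = rows * columns
Total = 2 * 7
Total = 14

14


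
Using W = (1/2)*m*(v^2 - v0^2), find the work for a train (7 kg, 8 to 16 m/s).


Given: m = 7 kg, v0 = 8 m/s, v = 16 m/s
Using W = (1/2)*m*(v^2 - v0^2)
v^2 = 16^2 = 256
v0^2 = 8^2 = 64
v^2 - v0^2 = 256 - 64 = 192
W = (1/2)*7*192 = 672 J

672 J


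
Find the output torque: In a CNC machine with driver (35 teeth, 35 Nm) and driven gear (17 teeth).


Given: N1 = 35, N2 = 17, T1 = 35 Nm
Using T2/T1 = N2/N1
T2 = T1 * N2 / N1
T2 = 35 * 17 / 35
T2 = 595 / 35
T2 = 17 Nm

17 Nm


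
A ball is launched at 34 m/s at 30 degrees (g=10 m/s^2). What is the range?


Given: v0 = 34 m/s, theta = 30 deg, g = 10 m/s^2
sin(2*30) = sin(60) = sqrt(3)/2
Using R = v0^2 * sin(2*theta) / g
R = 34^2 * (sqrt(3)/2) / 10
R = 1156 * sqrt(3) / 20
R = 289/5*sqrt(3) m

289/5*sqrt(3) m


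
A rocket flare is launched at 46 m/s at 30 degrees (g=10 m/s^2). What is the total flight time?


Given: v0 = 46 m/s, theta = 30 deg, g = 10 m/s^2
sin(30) = 1/2
Using T = 2*v0*sin(theta) / g
T = 2*46*1/2 / 10
T = 46 / 10
T = 23/5 s

23/5 s


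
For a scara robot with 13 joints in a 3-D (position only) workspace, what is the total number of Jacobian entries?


Given: task space dimension = 3, joints = 13
Jacobian is a 3 x 13 matrix
Total entries = rows * columns
Total = 3 * 13
Total = 39

39


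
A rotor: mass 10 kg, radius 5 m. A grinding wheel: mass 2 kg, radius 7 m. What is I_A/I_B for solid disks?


Given: M1=10 kg, R1=5 m, M2=2 kg, R2=7 m
For a disk: I = (1/2)*M*R^2, so I_A/I_B = (M1*R1^2)/(M2*R2^2)
M1*R1^2 = 10*25 = 250
M2*R2^2 = 2*49 = 98
I_A/I_B = 250/98 = 125/49

125/49


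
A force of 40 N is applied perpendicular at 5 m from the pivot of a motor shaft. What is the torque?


Given: F = 40 N, r = 5 m, angle = 90 deg (perpendicular)
Using tau = F * r * sin(90)
sin(90) = 1
tau = 40 * 5 * 1
tau = 200 Nm

200 Nm


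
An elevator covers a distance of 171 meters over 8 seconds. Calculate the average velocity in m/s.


Given: distance d = 171 m, time t = 8 s
Using v = d / t
v = 171 / 8
v = 171/8 m/s

171/8 m/s


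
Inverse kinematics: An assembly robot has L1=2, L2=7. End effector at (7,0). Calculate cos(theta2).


Given: L1 = 2, L2 = 7, target (x, y) = (7, 0)
Using cos(theta2) = (x^2 + y^2 - L1^2 - L2^2) / (2*L1*L2)
x^2 + y^2 = 7^2 + 0 = 49
L1^2 + L2^2 = 4 + 49 = 53
Numerator = 49 - 53 = -4
Denominator = 2*2*7 = 28
cos(theta2) = -4/28 = -1/7

-1/7


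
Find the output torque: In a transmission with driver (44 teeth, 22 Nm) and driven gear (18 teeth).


Given: N1 = 44, N2 = 18, T1 = 22 Nm
Using T2/T1 = N2/N1
T2 = T1 * N2 / N1
T2 = 22 * 18 / 44
T2 = 396 / 44
T2 = 9 Nm

9 Nm


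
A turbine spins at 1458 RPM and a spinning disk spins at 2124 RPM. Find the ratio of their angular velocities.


Given: RPM_A = 1458, RPM_B = 2124
omega = 2*pi*RPM/60, so omega_A/omega_B = RPM_A / RPM_B
omega_A/omega_B = 1458 / 2124
omega_A/omega_B = 81/118

81/118


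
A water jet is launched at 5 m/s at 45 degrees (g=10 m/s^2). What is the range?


Given: v0 = 5 m/s, theta = 45 deg, g = 10 m/s^2
sin(2*45) = sin(90) = 1
Using R = v0^2 * sin(2*theta) / g
R = 5^2 * 1 / 10
R = 25 / 10
R = 5/2 m

5/2 m


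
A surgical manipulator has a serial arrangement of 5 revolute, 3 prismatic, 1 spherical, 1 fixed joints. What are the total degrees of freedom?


Given: serial robot with 5 revolute, 3 prismatic, 1 spherical, 1 fixed joints
DOF contribution per joint type: revolute=1, prismatic=1, spherical=3, fixed=0
DOF = 5*1 + 3*1 + 1*3 + 1*0
DOF = 11

11


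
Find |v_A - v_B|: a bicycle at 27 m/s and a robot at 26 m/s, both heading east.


Given: v_A = 27 m/s east, v_B = 26 m/s east
Both move in the same direction; relative speed = |v_A - v_B|
|27 - 26| = |1|
= 1 m/s

1 m/s


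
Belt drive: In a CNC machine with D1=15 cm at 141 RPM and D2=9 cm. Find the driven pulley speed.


Given: D1 = 15 cm, w1 = 141 RPM, D2 = 9 cm
Using D1*w1 = D2*w2
w2 = D1*w1 / D2
w2 = 15*141 / 9
w2 = 2115 / 9
w2 = 235 RPM

235 RPM


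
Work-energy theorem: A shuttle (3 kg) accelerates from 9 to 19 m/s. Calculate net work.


Given: m = 3 kg, v0 = 9 m/s, v = 19 m/s
Using W = (1/2)*m*(v^2 - v0^2)
v^2 = 19^2 = 361
v0^2 = 9^2 = 81
v^2 - v0^2 = 361 - 81 = 280
W = (1/2)*3*280 = 420 J

420 J


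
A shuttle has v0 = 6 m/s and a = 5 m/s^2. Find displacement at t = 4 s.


Given: v0 = 6 m/s, a = 5 m/s^2, t = 4 s
Using s = v0*t + (1/2)*a*t^2
s = 6*4 + (1/2)*5*4^2
s = 24 + (1/2)*80
s = 24 + 40
s = 64

64 m


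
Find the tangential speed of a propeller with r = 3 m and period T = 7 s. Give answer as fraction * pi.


Given: radius r = 3 m, period T = 7 s
Using v = 2*pi*r / T
v = 2*pi*3 / 7
v = 6*pi / 7
v = 6/7*pi m/s

6/7*pi m/s


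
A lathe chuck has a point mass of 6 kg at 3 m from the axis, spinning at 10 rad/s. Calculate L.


Given: m = 6 kg, r = 3 m, omega = 10 rad/s
For a point mass: I = m*r^2
I = 6*3^2 = 6*9 = 54
L = I*omega = 54*10
L = 540 kg*m^2/s

540 kg*m^2/s


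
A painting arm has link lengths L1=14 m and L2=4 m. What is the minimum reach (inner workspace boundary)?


Given: L1 = 14 m, L2 = 4 m
For a 2-link planar arm, min reach = |L1 - L2| (second link folded back)
Min reach = |14 - 4|
Min reach = 10 m

10 m


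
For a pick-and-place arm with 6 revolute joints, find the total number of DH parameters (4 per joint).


Given: 6 joints, 4 DH parameters per joint (d, theta, a, alpha)
Total DH parameters = number_of_joints * 4
Total = 6 * 4
Total = 24

24


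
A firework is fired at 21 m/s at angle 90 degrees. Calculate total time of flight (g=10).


Given: v0 = 21 m/s, theta = 90 deg, g = 10 m/s^2
sin(90) = 1
Using T = 2*v0*sin(theta) / g
T = 2*21*1 / 10
T = 42 / 10
T = 21/5 s

21/5 s


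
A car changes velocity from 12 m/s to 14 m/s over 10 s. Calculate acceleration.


Given: initial velocity v0 = 12 m/s, final velocity v = 14 m/s, time t = 10 s
Using a = (v - v0) / t
a = (14 - 12) / 10
a = 2 / 10
a = 1/5 m/s^2

1/5 m/s^2


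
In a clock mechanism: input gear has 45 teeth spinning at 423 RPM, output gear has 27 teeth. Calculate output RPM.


Given: N1 = 45 teeth, w1 = 423 RPM, N2 = 27 teeth
Using N1*w1 = N2*w2
w2 = N1*w1 / N2
w2 = 45*423 / 27
w2 = 19035 / 27
w2 = 705 RPM

705 RPM


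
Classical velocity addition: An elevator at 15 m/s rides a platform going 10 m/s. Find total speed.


Given: object velocity = 15 m/s, platform velocity = 10 m/s (same direction)
Using classical velocity addition: v_total = v_object + v_platform
v_total = 15 + 10
v_total = 25 m/s

25 m/s


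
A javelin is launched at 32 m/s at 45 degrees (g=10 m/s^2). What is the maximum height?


Given: v0 = 32 m/s, theta = 45 deg, g = 10 m/s^2
sin^2(45) = 1/2
Using H = v0^2 * sin^2(theta) / (2*g)
H = 32^2 * 1/2 / (2*10)
H = 1024 * 1/2 / 20
H = 512 / 20
H = 128/5 m

128/5 m


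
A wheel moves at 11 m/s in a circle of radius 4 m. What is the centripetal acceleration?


Given: v = 11 m/s, r = 4 m
Using a_c = v^2 / r
a_c = 11^2 / 4
a_c = 121 / 4
a_c = 121/4 m/s^2

121/4 m/s^2


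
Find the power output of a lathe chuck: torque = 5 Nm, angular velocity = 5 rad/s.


Given: tau = 5 Nm, omega = 5 rad/s
Using P = tau * omega
P = 5 * 5
P = 25 W

25 W


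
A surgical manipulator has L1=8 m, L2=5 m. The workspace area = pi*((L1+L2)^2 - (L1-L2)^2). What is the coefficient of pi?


Given: L1 = 8, L2 = 5
(L1+L2)^2 = (13)^2 = 169
(L1-L2)^2 = (3)^2 = 9
Difference = 169 - 9 = 160
This equals 4*L1*L2 = 4*8*5 = 160
Workspace area = 160*pi

160


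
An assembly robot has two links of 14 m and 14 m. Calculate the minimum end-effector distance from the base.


Given: L1 = 14 m, L2 = 14 m
For a 2-link planar arm, min reach = |L1 - L2| (second link folded back)
Min reach = |14 - 14|
Min reach = 0 m

0 m


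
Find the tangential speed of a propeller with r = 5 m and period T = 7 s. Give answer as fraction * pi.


Given: radius r = 5 m, period T = 7 s
Using v = 2*pi*r / T
v = 2*pi*5 / 7
v = 10*pi / 7
v = 10/7*pi m/s

10/7*pi m/s


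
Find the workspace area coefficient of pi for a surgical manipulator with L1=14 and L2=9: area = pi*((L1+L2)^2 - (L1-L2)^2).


Given: L1 = 14, L2 = 9
(L1+L2)^2 = (23)^2 = 529
(L1-L2)^2 = (5)^2 = 25
Difference = 529 - 25 = 504
This equals 4*L1*L2 = 4*14*9 = 504
Workspace area = 504*pi

504


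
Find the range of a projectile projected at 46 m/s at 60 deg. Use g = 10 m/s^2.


Given: v0 = 46 m/s, theta = 60 deg, g = 10 m/s^2
sin(2*60) = sin(120) = sqrt(3)/2
Using R = v0^2 * sin(2*theta) / g
R = 46^2 * (sqrt(3)/2) / 10
R = 2116 * sqrt(3) / 20
R = 529/5*sqrt(3) m

529/5*sqrt(3) m


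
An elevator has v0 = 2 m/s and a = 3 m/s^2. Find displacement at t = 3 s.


Given: v0 = 2 m/s, a = 3 m/s^2, t = 3 s
Using s = v0*t + (1/2)*a*t^2
s = 2*3 + (1/2)*3*3^2
s = 6 + (1/2)*27
s = 6 + 27/2
s = 39/2

39/2 m


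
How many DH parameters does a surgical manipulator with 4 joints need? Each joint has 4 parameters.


Given: 4 joints, 4 DH parameters per joint (d, theta, a, alpha)
Total DH parameters = number_of_joints * 4
Total = 4 * 4
Total = 16

16


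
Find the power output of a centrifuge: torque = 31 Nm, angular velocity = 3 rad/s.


Given: tau = 31 Nm, omega = 3 rad/s
Using P = tau * omega
P = 31 * 3
P = 93 W

93 W


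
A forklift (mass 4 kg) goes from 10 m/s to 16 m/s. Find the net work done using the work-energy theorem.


Given: m = 4 kg, v0 = 10 m/s, v = 16 m/s
Using W = (1/2)*m*(v^2 - v0^2)
v^2 = 16^2 = 256
v0^2 = 10^2 = 100
v^2 - v0^2 = 256 - 100 = 156
W = (1/2)*4*156 = 312 J

312 J


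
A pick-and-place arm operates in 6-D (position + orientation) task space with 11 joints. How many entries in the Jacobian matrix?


Given: task space dimension = 6, joints = 11
Jacobian is a 6 x 11 matrix
Total entries = rows * columns
Total = 6 * 11
Total = 66

66


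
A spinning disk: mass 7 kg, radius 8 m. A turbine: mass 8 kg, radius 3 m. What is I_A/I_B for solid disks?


Given: M1=7 kg, R1=8 m, M2=8 kg, R2=3 m
For a disk: I = (1/2)*M*R^2, so I_A/I_B = (M1*R1^2)/(M2*R2^2)
M1*R1^2 = 7*64 = 448
M2*R2^2 = 8*9 = 72
I_A/I_B = 448/72 = 56/9

56/9


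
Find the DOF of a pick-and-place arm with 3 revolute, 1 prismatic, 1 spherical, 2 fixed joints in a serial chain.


Given: serial robot with 3 revolute, 1 prismatic, 1 spherical, 2 fixed joints
DOF contribution per joint type: revolute=1, prismatic=1, spherical=3, fixed=0
DOF = 3*1 + 1*1 + 1*3 + 2*0
DOF = 7

7


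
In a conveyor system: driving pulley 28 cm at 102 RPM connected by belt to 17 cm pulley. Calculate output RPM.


Given: D1 = 28 cm, w1 = 102 RPM, D2 = 17 cm
Using D1*w1 = D2*w2
w2 = D1*w1 / D2
w2 = 28*102 / 17
w2 = 2856 / 17
w2 = 168 RPM

168 RPM


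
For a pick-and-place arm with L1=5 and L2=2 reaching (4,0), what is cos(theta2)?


Given: L1 = 5, L2 = 2, target (x, y) = (4, 0)
Using cos(theta2) = (x^2 + y^2 - L1^2 - L2^2) / (2*L1*L2)
x^2 + y^2 = 4^2 + 0 = 16
L1^2 + L2^2 = 25 + 4 = 29
Numerator = 16 - 29 = -13
Denominator = 2*5*2 = 20
cos(theta2) = -13/20 = -13/20

-13/20
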